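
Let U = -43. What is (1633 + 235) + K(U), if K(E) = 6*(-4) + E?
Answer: 1801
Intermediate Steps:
K(E) = -24 + E
(1633 + 235) + K(U) = (1633 + 235) + (-24 - 43) = 1868 - 67 = 1801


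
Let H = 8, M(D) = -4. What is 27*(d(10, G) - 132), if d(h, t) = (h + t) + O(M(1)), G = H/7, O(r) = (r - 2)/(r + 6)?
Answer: -23409/7 ≈ -3344.1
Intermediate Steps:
O(r) = (-2 + r)/(6 + r)
G = 8/7 ≈ 1.1429
d(h, t) = -3 + h + t (d(h, t) = (h + t) + (-2 - 4)/(6 - 4) = (h + t) - 6/2 = (h + t) + (½)*(-6) = (h + t) - 3 = -3 + h + t)
27*(d(10, G) - 132) = 27*((-3 + 10 + 8/7) - 132) = 27*(57/7 - 132) = 27*(-867/7) = -23409/7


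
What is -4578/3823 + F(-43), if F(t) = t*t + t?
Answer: 6899760/3823 ≈ 1804.8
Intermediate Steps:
F(t) = t + t**2 (F(t) = t**2 + t = t + t**2)
-4578/3823 + F(-43) = -4578/3823 - 43*(1 - 43) = -4578*1/3823 - 43*(-42) = -4578/3823 + 1806 = 6899760/3823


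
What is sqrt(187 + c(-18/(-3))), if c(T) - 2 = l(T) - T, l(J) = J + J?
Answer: sqrt(195) ≈ 13.964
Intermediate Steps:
l(J) = 2*J
c(T) = 2 + T (c(T) = 2 + (2*T - T) = 2 + T)
sqrt(187 + c(-18/(-3))) = sqrt(187 + (2 - 18/(-3))) = sqrt(187 + (2 - 18*(-1/3))) = sqrt(187 + (2 + 6)) = sqrt(187 + 8) = sqrt(195)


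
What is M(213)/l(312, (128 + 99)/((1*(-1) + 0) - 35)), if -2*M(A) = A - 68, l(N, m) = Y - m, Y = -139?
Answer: 2610/4777 ≈ 0.54637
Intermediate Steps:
l(N, m) = -139 - m
M(A) = 34 - A/2 (M(A) = -(A - 68)/2 = -(-68 + A)/2 = 34 - A/2)
M(213)/l(312, (128 + 99)/((1*(-1) + 0) - 35)) = (34 - ½*213)/(-139 - (128 + 99)/((1*(-1) + 0) - 35)) = (34 - 213/2)/(-139 - 227/((-1 + 0) - 35)) = -145/(2*(-139 - 227/(-1 - 35))) = -145/(2*(-139 - 227/(-36))) = -145/(2*(-139 - 227*(-1)/36)) = -145/(2*(-139 - 1*(-227/36))) = -145/(2*(-139 + 227/36)) = -145/(2*(-4777/36)) = -145/2*(-36/4777) = 2610/4777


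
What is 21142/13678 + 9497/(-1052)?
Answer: -53829291/7194628 ≈ -7.4819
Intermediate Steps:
21142/13678 + 9497/(-1052) = 21142*(1/13678) + 9497*(-1/1052) = 10571/6839 - 9497/1052 = -53829291/7194628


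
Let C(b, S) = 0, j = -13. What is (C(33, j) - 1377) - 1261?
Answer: -2638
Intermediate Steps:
(C(33, j) - 1377) - 1261 = (0 - 1377) - 1261 = -1377 - 1261 = -2638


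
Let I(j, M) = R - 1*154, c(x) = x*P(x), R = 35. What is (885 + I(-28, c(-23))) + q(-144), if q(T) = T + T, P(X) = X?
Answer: 478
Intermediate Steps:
q(T) = 2*T
c(x) = x² (c(x) = x*x = x²)
I(j, M) = -119 (I(j, M) = 35 - 1*154 = 35 - 154 = -119)
(885 + I(-28, c(-23))) + q(-144) = (885 - 119) + 2*(-144) = 766 - 288 = 478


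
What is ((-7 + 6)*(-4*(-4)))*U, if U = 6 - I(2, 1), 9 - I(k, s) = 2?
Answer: 16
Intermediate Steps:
I(k, s) = 7 (I(k, s) = 9 - 1*2 = 9 - 2 = 7)
U = -1 (U = 6 - 1*7 = 6 - 7 = -1)
((-7 + 6)*(-4*(-4)))*U = ((-7 + 6)*(-4*(-4)))*(-1) = -1*16*(-1) = -16*(-1) = 16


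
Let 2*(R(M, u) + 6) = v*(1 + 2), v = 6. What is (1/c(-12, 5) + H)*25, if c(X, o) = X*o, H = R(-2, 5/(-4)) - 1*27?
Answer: -7205/12 ≈ -600.42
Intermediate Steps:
R(M, u) = 3 (R(M, u) = -6 + (6*(1 + 2))/2 = -6 + (6*3)/2 = -6 + (½)*18 = -6 + 9 = 3)
H = -24 (H = 3 - 1*27 = 3 - 27 = -24)
(1/c(-12, 5) + H)*25 = (1/(-12*5) - 24)*25 = (1/(-60) - 24)*25 = (-1/60 - 24)*25 = -1441/60*25 = -7205/12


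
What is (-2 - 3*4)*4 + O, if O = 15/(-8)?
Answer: -463/8 ≈ -57.875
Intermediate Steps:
O = -15/8 (O = 15*(-1/8) = -15/8 ≈ -1.8750)
(-2 - 3*4)*4 + O = (-2 - 3*4)*4 - 15/8 = (-2 - 12)*4 - 15/8 = -14*4 - 15/8 = -56 - 15/8 = -463/8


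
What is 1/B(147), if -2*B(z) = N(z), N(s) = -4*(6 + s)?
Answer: 1/306 ≈ 0.0032680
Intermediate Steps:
N(s) = -24 - 4*s
B(z) = 12 + 2*z (B(z) = -(-24 - 4*z)/2 = 12 + 2*z)
1/B(147) = 1/(12 + 2*147) = 1/(12 + 294) = 1/306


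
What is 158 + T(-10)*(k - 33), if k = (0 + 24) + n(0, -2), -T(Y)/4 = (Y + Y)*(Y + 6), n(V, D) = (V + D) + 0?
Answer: 3678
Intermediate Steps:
n(V, D) = D + V (n(V, D) = (D + V) + 0 = D + V)
T(Y) = -8*Y*(6 + Y) (T(Y) = -4*(Y + Y)*(Y + 6) = -4*2*Y*(6 + Y) = -8*Y*(6 + Y))
k = 22 (k = (0 + 24) + (-2 + 0) = 24 - 2 = 22)
158 + T(-10)*(k - 33) = 158 + (-8*(-10)*(6 - 10))*(22 - 33) = 158 - 8*(-10)*(-4)*(-11) = 158 - 320*(-11) = 158 + 3520 = 3678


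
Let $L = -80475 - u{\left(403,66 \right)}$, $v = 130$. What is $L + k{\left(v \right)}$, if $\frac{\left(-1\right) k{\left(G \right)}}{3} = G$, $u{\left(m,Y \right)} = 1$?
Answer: $-80866$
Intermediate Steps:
$k{\left(G \right)} = - 3 G$
$L = -80476$ ($L = -80475 - 1 = -80476$)
$L + k{\left(v \right)} = -80476 - 390 = -80866$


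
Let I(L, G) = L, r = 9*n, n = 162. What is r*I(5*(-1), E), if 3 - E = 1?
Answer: -7290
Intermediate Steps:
r = 1458 (r = 9*162 = 1458)
E = 2 (E = 3 - 1*1 = 3 - 1 = 2)
r*I(5*(-1), E) = 1458*(5*(-1)) = 1458*(-5) = -7290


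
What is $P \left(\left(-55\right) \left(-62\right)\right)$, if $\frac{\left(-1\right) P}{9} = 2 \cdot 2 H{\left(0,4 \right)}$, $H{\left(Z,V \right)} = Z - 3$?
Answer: $368280$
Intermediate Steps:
$H{\left(Z,V \right)} = -3 + Z$ ($H{\left(Z,V \right)} = Z - 3 = -3 + Z$)
$P = 108$ ($P = - 9 \cdot 2 \cdot 2 \left(-3 + 0\right) = - 9 \cdot 4 \left(-3\right) = \left(-9\right) \left(-12\right) = 108$)
$P \left(\left(-55\right) \left(-62\right)\right) = 108 \left(\left(-55\right) \left(-62\right)\right) = 108 \cdot 3410 = 368280$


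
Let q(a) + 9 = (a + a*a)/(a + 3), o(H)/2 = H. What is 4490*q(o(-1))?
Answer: -31430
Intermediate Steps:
o(H) = 2*H
q(a) = -9 + (a + a**2)/(3 + a) (q(a) = -9 + (a + a*a)/(a + 3) = -9 + (a + a**2)/(3 + a))
4490*q(o(-1)) = 4490*((-27 + (2*(-1))**2 - 16*(-1))/(3 + 2*(-1))) = 4490*((-27 + (-2)**2 - 8*(-2))/(3 - 2)) = 4490*((-27 + 4 + 16)/1) = 4490*(1*(-7)) = 4490*(-7) = -31430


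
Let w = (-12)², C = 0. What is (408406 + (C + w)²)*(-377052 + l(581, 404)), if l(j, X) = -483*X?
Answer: -245548186128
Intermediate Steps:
w = 144
(408406 + (C + w)²)*(-377052 + l(581, 404)) = (408406 + (0 + 144)²)*(-377052 - 483*404) = (408406 + 144²)*(-377052 - 195132) = (408406 + 20736)*(-572184) = 429142*(-572184) = -245548186128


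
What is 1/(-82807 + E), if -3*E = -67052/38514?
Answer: -57771/4783809671 ≈ -1.2076e-5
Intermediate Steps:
E = 33526/57771 (E = -(-67052)/(3*38514) = -⅓*(-33526/19257) = 33526/57771 ≈ 0.58033)
1/(-82807 + E) = 1/(-82807 + 33526/57771) = 1/(-4783809671/57771) = -57771/4783809671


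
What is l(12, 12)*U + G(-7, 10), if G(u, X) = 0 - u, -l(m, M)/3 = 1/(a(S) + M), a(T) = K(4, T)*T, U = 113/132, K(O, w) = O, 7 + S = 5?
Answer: 1119/176 ≈ 6.3580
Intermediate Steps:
S = -2 (S = -7 + 5 = -2)
U = 113/132 (U = 113*(1/132) = 113/132 ≈ 0.85606)
a(T) = 4*T
l(m, M) = -3/(-8 + M) (l(m, M) = -3/(4*(-2) + M) = -3/(-8 + M))
G(u, X) = -u
l(12, 12)*U + G(-7, 10) = -3/(-8 + 12)*(113/132) - 1*(-7) = -3/4*(113/132) + 7 = -3*¼*(113/132) + 7 = -¾*113/132 + 7 = -113/176 + 7 = 1119/176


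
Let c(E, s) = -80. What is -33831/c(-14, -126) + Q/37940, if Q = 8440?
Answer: 64211167/151760 ≈ 423.11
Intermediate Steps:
-33831/c(-14, -126) + Q/37940 = -33831/(-80) + 8440/37940 = -33831*(-1/80) + 8440*(1/37940) = 33831/80 + 422/1897 = 64211167/151760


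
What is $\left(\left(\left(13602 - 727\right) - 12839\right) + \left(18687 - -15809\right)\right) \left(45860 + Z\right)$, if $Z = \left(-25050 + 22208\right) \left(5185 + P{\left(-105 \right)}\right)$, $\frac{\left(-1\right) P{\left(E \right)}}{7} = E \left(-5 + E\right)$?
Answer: $7427342500280$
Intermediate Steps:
$P{\left(E \right)} = - 7 E \left(-5 + E\right)$
$Z = 215039930$ ($Z = \left(-25050 + 22208\right) \left(5185 + 7 \left(-105\right) \left(5 - -105\right)\right) = - 2842 \left(5185 + 7 \left(-105\right) \left(5 + 105\right)\right) = - 2842 \left(5185 + 7 \left(-105\right) 110\right) = - 2842 \left(5185 - 80850\right) = \left(-2842\right) \left(-75665\right) = 215039930$)
$\left(\left(\left(13602 - 727\right) - 12839\right) + \left(18687 - -15809\right)\right) \left(45860 + Z\right) = \left(\left(\left(13602 - 727\right) - 12839\right) + \left(18687 - -15809\right)\right) \left(45860 + 215039930\right) = \left(\left(12875 - 12839\right) + \left(18687 + 15809\right)\right) 215085790 = \left(36 + 34496\right) 215085790 = 34532 \cdot 215085790 = 7427342500280$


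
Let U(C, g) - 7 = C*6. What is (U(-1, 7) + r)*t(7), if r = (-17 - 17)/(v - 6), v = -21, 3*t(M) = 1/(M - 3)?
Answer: 61/324 ≈ 0.18827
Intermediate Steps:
t(M) = 1/(3*(-3 + M)) (t(M) = (1/(M - 3))/3 = (1/(-3 + M))/3 = 1/(3*(-3 + M)))
U(C, g) = 7 + 6*C (U(C, g) = 7 + C*6 = 7 + 6*C)
r = 34/27 (r = (-17 - 17)/(-21 - 6) = -34/(-27) = -34*(-1/27) = 34/27 ≈ 1.2593)
(U(-1, 7) + r)*t(7) = ((7 + 6*(-1)) + 34/27)*(1/(3*(-3 + 7))) = ((7 - 6) + 34/27)*((⅓)/4) = (1 + 34/27)*((⅓)*(¼)) = (61/27)*(1/12) = 61/324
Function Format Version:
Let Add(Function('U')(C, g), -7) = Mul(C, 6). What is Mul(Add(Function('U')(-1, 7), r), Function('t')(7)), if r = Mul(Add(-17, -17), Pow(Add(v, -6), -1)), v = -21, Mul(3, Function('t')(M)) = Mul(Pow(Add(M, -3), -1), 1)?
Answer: Rational(61, 324) ≈ 0.18827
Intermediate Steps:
Function('t')(M) = Mul(Rational(1, 3), Pow(Add(-3, M), -1)) (Function('t')(M) = Mul(Rational(1, 3), Mul(Pow(Add(M, -3), -1), 1)) = Mul(Rational(1, 3), Mul(Pow(Add(-3, M), -1), 1)) = Mul(Rational(1, 3), Pow(Add(-3, M), -1)))
Function('U')(C, g) = Add(7, Mul(6, C)) (Function('U')(C, g) = Add(7, Mul(C, 6)) = Add(7, Mul(6, C)))
r = Rational(34, 27) (r = Mul(Add(-17, -17), Pow(Add(-21, -6), -1)) = Mul(-34, Pow(-27, -1)) = Mul(-34, Rational(-1, 27)) = Rational(34, 27) ≈ 1.2593)
Mul(Add(Function('U')(-1, 7), r), Function('t')(7)) = Mul(Add(Add(7, Mul(6, -1)), Rational(34, 27)), Mul(Rational(1, 3), Pow(Add(-3, 7), -1))) = Mul(Add(Add(7, -6), Rational(34, 27)), Mul(Rational(1, 3), Pow(4, -1))) = Mul(Add(1, Rational(34, 27)), Mul(Rational(1, 3), Rational(1, 4))) = Mul(Rational(61, 27), Rational(1, 12)) = Rational(61, 324)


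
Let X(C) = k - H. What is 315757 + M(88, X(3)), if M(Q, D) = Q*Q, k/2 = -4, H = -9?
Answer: 323501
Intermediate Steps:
k = -8 (k = 2*(-4) = -8)
X(C) = 1 (X(C) = -8 - 1*(-9) = -8 + 9 = 1)
M(Q, D) = Q²
315757 + M(88, X(3)) = 315757 + 88² = 315757 + 7744 = 323501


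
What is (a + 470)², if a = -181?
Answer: 83521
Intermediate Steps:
(a + 470)² = (-181 + 470)² = 289² = 83521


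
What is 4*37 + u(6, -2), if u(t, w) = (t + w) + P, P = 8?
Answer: 160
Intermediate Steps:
u(t, w) = 8 + t + w (u(t, w) = (t + w) + 8 = 8 + t + w)
4*37 + u(6, -2) = 4*37 + (8 + 6 - 2) = 148 + 12 = 160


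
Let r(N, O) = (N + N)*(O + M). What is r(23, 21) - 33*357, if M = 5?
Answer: -10585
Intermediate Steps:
r(N, O) = 2*N*(5 + O) (r(N, O) = (N + N)*(O + 5) = (2*N)*(5 + O) = 2*N*(5 + O))
r(23, 21) - 33*357 = 2*23*(5 + 21) - 33*357 = 2*23*26 - 11781 = 1196 - 11781 = -10585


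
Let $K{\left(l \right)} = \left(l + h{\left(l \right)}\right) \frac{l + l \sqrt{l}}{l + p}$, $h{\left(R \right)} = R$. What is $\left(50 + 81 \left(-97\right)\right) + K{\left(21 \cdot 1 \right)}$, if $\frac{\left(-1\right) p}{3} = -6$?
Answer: $- \frac{101197}{13} + \frac{294 \sqrt{21}}{13} \approx -7680.8$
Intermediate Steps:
$p = 18$ ($p = \left(-3\right) \left(-6\right) = 18$)
$K{\left(l \right)} = \frac{2 l \left(l + l^{\frac{3}{2}}\right)}{18 + l}$ ($K{\left(l \right)} = \left(l + l\right) \frac{l + l \sqrt{l}}{l + 18} = 2 l \frac{l + l^{\frac{3}{2}}}{18 + l} = \frac{2 l \left(l + l^{\frac{3}{2}}\right)}{18 + l}$)
$\left(50 + 81 \left(-97\right)\right) + K{\left(21 \cdot 1 \right)} = \left(50 + 81 \left(-97\right)\right) + \frac{2 \left(\left(21 \cdot 1\right)^{2} + \left(21 \cdot 1\right)^{\frac{5}{2}}\right)}{18 + 21 \cdot 1} = \left(50 - 7857\right) + \frac{2 \left(21^{2} + 21^{\frac{5}{2}}\right)}{18 + 21} = -7807 + \frac{2 \left(441 + 441 \sqrt{21}\right)}{39} = -7807 + 2 \cdot \frac{1}{39} \left(441 + 441 \sqrt{21}\right) = -7807 + \left(\frac{294}{13} + \frac{294 \sqrt{21}}{13}\right) = - \frac{101197}{13} + \frac{294 \sqrt{21}}{13}$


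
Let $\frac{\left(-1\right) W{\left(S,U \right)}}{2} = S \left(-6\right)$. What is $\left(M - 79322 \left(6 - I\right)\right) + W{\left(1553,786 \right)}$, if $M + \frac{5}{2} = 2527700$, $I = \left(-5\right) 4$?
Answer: $\frac{967923}{2} \approx 4.8396 \cdot 10^{5}$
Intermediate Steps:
$I = -20$
$M = \frac{5055395}{2}$ ($M = - \frac{5}{2} + 2527700 = \frac{5055395}{2} \approx 2.5277 \cdot 10^{6}$)
$W{\left(S,U \right)} = 12 S$ ($W{\left(S,U \right)} = - 2 S \left(-6\right) = - 2 \left(- 6 S\right) = 12 S$)
$\left(M - 79322 \left(6 - I\right)\right) + W{\left(1553,786 \right)} = \left(\frac{5055395}{2} - 79322 \left(6 - -20\right)\right) + 12 \cdot 1553 = \left(\frac{5055395}{2} - 79322 \left(6 + 20\right)\right) + 18636 = \left(\frac{5055395}{2} - 2062372\right) + 18636 = \frac{930651}{2} + 18636 = \frac{967923}{2}$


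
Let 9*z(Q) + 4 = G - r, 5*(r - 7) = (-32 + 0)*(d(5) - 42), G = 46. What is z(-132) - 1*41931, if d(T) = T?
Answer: -1887904/45 ≈ -41953.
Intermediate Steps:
r = 1219/5 (r = 7 + ((-32 + 0)*(5 - 42))/5 = 7 + (-32*(-37))/5 = 7 + (⅕)*1184 = 7 + 1184/5 = 1219/5 ≈ 243.80)
z(Q) = -1009/45 (z(Q) = -4/9 + (46 - 1*1219/5)/9 = -4/9 + (46 - 1219/5)/9 = -4/9 + (⅑)*(-989/5) = -4/9 - 989/45 = -1009/45)
z(-132) - 1*41931 = -1009/45 - 1*41931 = -1009/45 - 41931 = -1887904/45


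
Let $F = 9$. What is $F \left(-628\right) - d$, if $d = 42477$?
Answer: $-48129$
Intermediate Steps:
$F \left(-628\right) - d = 9 \left(-628\right) - 42477 = -5652 - 42477 = -48129$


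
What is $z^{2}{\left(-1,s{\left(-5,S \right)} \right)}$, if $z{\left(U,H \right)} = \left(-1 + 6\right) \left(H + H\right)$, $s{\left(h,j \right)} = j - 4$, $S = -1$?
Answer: $2500$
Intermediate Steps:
$s{\left(h,j \right)} = -4 + j$
$z{\left(U,H \right)} = 10 H$ ($z{\left(U,H \right)} = 5 \cdot 2 H = 10 H$)
$z^{2}{\left(-1,s{\left(-5,S \right)} \right)} = \left(10 \left(-4 - 1\right)\right)^{2} = \left(10 \left(-5\right)\right)^{2} = \left(-50\right)^{2} = 2500$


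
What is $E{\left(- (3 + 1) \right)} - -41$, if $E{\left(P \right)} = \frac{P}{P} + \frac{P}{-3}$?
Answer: $\frac{130}{3} \approx 43.333$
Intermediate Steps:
$E{\left(P \right)} = 1 - \frac{P}{3}$ ($E{\left(P \right)} = 1 + P \left(- \frac{1}{3}\right) = 1 - \frac{P}{3}$)
$E{\left(- (3 + 1) \right)} - -41 = \left(1 - \frac{\left(-1\right) \left(3 + 1\right)}{3}\right) - -41 = \left(1 - \frac{\left(-1\right) 4}{3}\right) + 41 = \left(1 - - \frac{4}{3}\right) + 41 = \left(1 + \frac{4}{3}\right) + 41 = \frac{7}{3} + 41 = \frac{130}{3}$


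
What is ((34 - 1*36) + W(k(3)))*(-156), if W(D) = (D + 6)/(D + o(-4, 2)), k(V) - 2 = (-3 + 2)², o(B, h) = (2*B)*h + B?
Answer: 6708/17 ≈ 394.59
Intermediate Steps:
o(B, h) = B + 2*B*h (o(B, h) = 2*B*h + B = B + 2*B*h)
k(V) = 3 (k(V) = 2 + (-3 + 2)² = 2 + (-1)² = 2 + 1 = 3)
W(D) = (6 + D)/(-20 + D) (W(D) = (D + 6)/(D - 4*(1 + 2*2)) = (6 + D)/(D - 4*(1 + 4)) = (6 + D)/(D - 4*5) = (6 + D)/(D - 20) = (6 + D)/(-20 + D))
((34 - 1*36) + W(k(3)))*(-156) = ((34 - 1*36) + (6 + 3)/(-20 + 3))*(-156) = ((34 - 36) + 9/(-17))*(-156) = (-2 - 1/17*9)*(-156) = (-2 - 9/17)*(-156) = -43/17*(-156) = 6708/17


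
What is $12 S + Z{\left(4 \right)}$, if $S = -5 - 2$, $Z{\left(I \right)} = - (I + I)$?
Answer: $-92$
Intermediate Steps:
$Z{\left(I \right)} = - 2 I$
$S = -7$
$12 S + Z{\left(4 \right)} = 12 \left(-7\right) - 8 = -84 - 8 = -92$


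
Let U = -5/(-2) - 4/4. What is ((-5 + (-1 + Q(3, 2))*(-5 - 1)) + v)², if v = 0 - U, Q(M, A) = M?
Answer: 1369/4 ≈ 342.25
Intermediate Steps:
U = 3/2 (U = -5*(-½) - 4*¼ = 5/2 - 1 = 3/2 ≈ 1.5000)
v = -3/2 (v = 0 - 1*3/2 = 0 - 3/2 = -3/2 ≈ -1.5000)
((-5 + (-1 + Q(3, 2))*(-5 - 1)) + v)² = ((-5 + (-1 + 3)*(-5 - 1)) - 3/2)² = ((-5 + 2*(-6)) - 3/2)² = ((-5 - 12) - 3/2)² = (-17 - 3/2)² = (-37/2)² = 1369/4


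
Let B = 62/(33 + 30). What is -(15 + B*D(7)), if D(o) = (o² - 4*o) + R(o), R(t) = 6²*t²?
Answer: -5315/3 ≈ -1771.7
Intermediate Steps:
R(t) = 36*t²
D(o) = -4*o + 37*o² (D(o) = (o² - 4*o) + 36*o² = -4*o + 37*o²)
B = 62/63 ≈ 0.98413
-(15 + B*D(7)) = -(15 + 62*(7*(-4 + 37*7))/63) = -(15 + 62*(7*(-4 + 259))/63) = -(15 + 62*(7*255)/63) = -(15 + (62/63)*1785) = -(15 + 5270/3) = -1*5315/3 = -5315/3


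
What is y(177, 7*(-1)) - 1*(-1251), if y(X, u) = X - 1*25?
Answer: 1403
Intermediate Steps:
y(X, u) = -25 + X (y(X, u) = X - 25 = -25 + X)
y(177, 7*(-1)) - 1*(-1251) = (-25 + 177) - 1*(-1251) = 152 + 1251 = 1403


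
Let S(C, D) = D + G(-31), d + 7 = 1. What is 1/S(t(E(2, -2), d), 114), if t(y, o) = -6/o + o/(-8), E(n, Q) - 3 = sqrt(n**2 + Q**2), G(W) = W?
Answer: 1/83 ≈ 0.012048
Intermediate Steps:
d = -6 (d = -7 + 1 = -6)
E(n, Q) = 3 + sqrt(Q**2 + n**2) (E(n, Q) = 3 + sqrt(n**2 + Q**2) = 3 + sqrt(Q**2 + n**2))
t(y, o) = -6/o - o/8 (t(y, o) = -6/o + o*(-1/8) = -6/o - o/8)
S(C, D) = -31 + D (S(C, D) = D - 31 = -31 + D)
1/S(t(E(2, -2), d), 114) = 1/(-31 + 114) = 1/83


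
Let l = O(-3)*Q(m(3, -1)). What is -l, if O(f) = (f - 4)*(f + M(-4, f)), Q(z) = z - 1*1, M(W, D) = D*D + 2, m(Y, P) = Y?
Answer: 112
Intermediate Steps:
M(W, D) = 2 + D**2 (M(W, D) = D**2 + 2 = 2 + D**2)
Q(z) = -1 + z (Q(z) = z - 1 = -1 + z)
O(f) = (-4 + f)*(2 + f + f**2) (O(f) = (f - 4)*(f + (2 + f**2)) = (-4 + f)*(2 + f + f**2))
l = -112 (l = (-8 + (-3)**3 - 3*(-3)**2 - 2*(-3))*(-1 + 3) = (-8 - 27 - 3*9 + 6)*2 = (-8 - 27 - 27 + 6)*2 = -56*2 = -112)
-l = -1*(-112) = 112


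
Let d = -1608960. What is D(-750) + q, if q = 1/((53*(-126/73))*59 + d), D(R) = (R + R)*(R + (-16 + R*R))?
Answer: -99298911741282073/117848082 ≈ -8.4260e+8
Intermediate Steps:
D(R) = 2*R*(-16 + R + R²) (D(R) = (2*R)*(R + (-16 + R²)) = (2*R)*(-16 + R + R²) = 2*R*(-16 + R + R²))
q = -73/117848082 (q = 1/((53*(-126/73))*59 - 1608960) = 1/(-6678/73*59 - 1608960) = 1/(-394002/73 - 1608960) = 1/(-117848082/73) = -73/117848082 ≈ -6.1944e-7)
D(-750) + q = 2*(-750)*(-16 - 750 + (-750)²) - 73/117848082 = 2*(-750)*(-16 - 750 + 562500) - 73/117848082 = 2*(-750)*561734 - 73/117848082 = -842601000 - 73/117848082 = -99298911741282073/117848082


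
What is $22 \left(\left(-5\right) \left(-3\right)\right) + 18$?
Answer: $348$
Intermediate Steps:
$22 \left(\left(-5\right) \left(-3\right)\right) + 18 = 22 \cdot 15 + 18 = 330 + 18 = 348$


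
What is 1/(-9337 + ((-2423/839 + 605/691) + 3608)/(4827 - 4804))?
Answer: -13334227/122411109805 ≈ -0.00010893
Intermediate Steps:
1/(-9337 + ((-2423/839 + 605/691) + 3608)/(4827 - 4804)) = 1/(-9337 + ((-2423*1/839 + 605*(1/691)) + 3608)/23) = 1/(-9337 + ((-2423/839 + 605/691) + 3608)*(1/23)) = 1/(-9337 + (-1166698/579749 + 3608)*(1/23)) = 1/(-9337 + (2090567694/579749)*(1/23)) = 1/(-9337 + 2090567694/13334227) = 1/(-122411109805/13334227) = -13334227/122411109805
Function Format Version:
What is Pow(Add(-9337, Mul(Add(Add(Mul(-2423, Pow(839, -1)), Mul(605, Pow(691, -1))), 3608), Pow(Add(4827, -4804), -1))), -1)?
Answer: Rational(-13334227, 122411109805) ≈ -0.00010893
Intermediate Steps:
Pow(Add(-9337, Mul(Add(Add(Mul(-2423, Pow(839, -1)), Mul(605, Pow(691, -1))), 3608), Pow(Add(4827, -4804), -1))), -1) = Pow(Add(-9337, Mul(Add(Add(Mul(-2423, Rational(1, 839)), Mul(605, Rational(1, 691))), 3608), Pow(23, -1))), -1) = Pow(Add(-9337, Mul(Add(Add(Rational(-2423, 839), Rational(605, 691)), 3608), Rational(1, 23))), -1) = Pow(Add(-9337, Mul(Add(Rational(-1166698, 579749), 3608), Rational(1, 23))), -1) = Pow(Add(-9337, Mul(Rational(2090567694, 579749), Rational(1, 23))), -1) = Pow(Add(-9337, Rational(2090567694, 13334227)), -1) = Pow(Rational(-122411109805, 13334227), -1) = Rational(-13334227, 122411109805)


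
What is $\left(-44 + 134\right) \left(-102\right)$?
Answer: $-9180$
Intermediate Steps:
$\left(-44 + 134\right) \left(-102\right) = 90 \left(-102\right) = -9180$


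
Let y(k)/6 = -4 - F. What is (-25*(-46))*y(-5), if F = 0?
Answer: -27600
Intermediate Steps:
y(k) = -24 (y(k) = 6*(-4 - 1*0) = 6*(-4 + 0) = 6*(-4) = -24)
(-25*(-46))*y(-5) = -25*(-46)*(-24) = 1150*(-24) = -27600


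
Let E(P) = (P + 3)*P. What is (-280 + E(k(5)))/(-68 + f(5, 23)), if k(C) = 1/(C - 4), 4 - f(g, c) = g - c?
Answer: 6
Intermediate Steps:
f(g, c) = 4 + c - g (f(g, c) = 4 - (g - c) = 4 + (c - g) = 4 + c - g)
k(C) = 1/(-4 + C)
E(P) = P*(3 + P) (E(P) = (3 + P)*P = P*(3 + P))
(-280 + E(k(5)))/(-68 + f(5, 23)) = (-280 + (3 + 1/(-4 + 5))/(-4 + 5))/(-68 + (4 + 23 - 1*5)) = (-280 + (3 + 1/1)/1)/(-68 + (4 + 23 - 5)) = (-280 + 1*(3 + 1))/(-68 + 22) = (-280 + 1*4)/(-46) = (-280 + 4)*(-1/46) = -276*(-1/46) = 6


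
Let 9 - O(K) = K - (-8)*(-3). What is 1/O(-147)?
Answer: 1/180 ≈ 0.0055556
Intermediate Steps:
O(K) = 33 - K (O(K) = 9 - (K - (-8)*(-3)) = 9 - (K - 1*24) = 9 - (K - 24) = 9 - (-24 + K) = 9 + (24 - K) = 33 - K)
1/O(-147) = 1/(33 - 1*(-147)) = 1/(33 + 147) = 1/180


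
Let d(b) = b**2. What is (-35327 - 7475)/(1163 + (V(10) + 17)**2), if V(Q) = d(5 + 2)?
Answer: -42802/5519 ≈ -7.7554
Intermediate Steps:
V(Q) = 49 (V(Q) = (5 + 2)**2 = 7**2 = 49)
(-35327 - 7475)/(1163 + (V(10) + 17)**2) = (-35327 - 7475)/(1163 + (49 + 17)**2) = -42802/(1163 + 66**2) = -42802/(1163 + 4356) = -42802/5519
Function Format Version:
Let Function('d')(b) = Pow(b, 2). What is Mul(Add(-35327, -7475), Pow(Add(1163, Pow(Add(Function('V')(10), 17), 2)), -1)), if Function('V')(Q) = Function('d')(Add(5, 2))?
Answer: Rational(-42802, 5519) ≈ -7.7554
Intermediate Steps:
Function('V')(Q) = 49 (Function('V')(Q) = Pow(Add(5, 2), 2) = Pow(7, 2) = 49)
Mul(Add(-35327, -7475), Pow(Add(1163, Pow(Add(Function('V')(10), 17), 2)), -1)) = Mul(Add(-35327, -7475), Pow(Add(1163, Pow(Add(49, 17), 2)), -1)) = Mul(-42802, Pow(Add(1163, Pow(66, 2)), -1)) = Mul(-42802, Pow(Add(1163, 4356), -1)) = Mul(-42802, Pow(5519, -1)) = Mul(-42802, Rational(1, 5519)) = Rational(-42802, 5519)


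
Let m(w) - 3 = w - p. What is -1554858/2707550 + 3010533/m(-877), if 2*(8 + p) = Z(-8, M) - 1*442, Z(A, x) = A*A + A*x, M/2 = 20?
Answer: -4075986242868/699901675 ≈ -5823.7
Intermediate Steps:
M = 40 (M = 2*20 = 40)
Z(A, x) = A² + A*x
p = -357 (p = -8 + (-8*(-8 + 40) - 1*442)/2 = -8 + (-8*32 - 442)/2 = -8 + (-256 - 442)/2 = -8 + (½)*(-698) = -8 - 349 = -357)
m(w) = 360 + w (m(w) = 3 + (w - 1*(-357)) = 3 + (w + 357) = 3 + (357 + w) = 360 + w)
-1554858/2707550 + 3010533/m(-877) = -1554858/2707550 + 3010533/(360 - 877) = -1554858*1/2707550 + 3010533/(-517) = -777429/1353775 + 3010533*(-1/517) = -777429/1353775 - 3010533/517 = -4075986242868/699901675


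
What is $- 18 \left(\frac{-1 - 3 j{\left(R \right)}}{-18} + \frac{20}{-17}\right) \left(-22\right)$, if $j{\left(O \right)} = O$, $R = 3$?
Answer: $- \frac{4180}{17} \approx -245.88$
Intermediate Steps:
$- 18 \left(\frac{-1 - 3 j{\left(R \right)}}{-18} + \frac{20}{-17}\right) \left(-22\right) = - 18 \left(\frac{-1 - 9}{-18} + \frac{20}{-17}\right) \left(-22\right) = - 18 \left(\left(-1 - 9\right) \left(- \frac{1}{18}\right) + 20 \left(- \frac{1}{17}\right)\right) \left(-22\right) = - 18 \left(\left(-10\right) \left(- \frac{1}{18}\right) - \frac{20}{17}\right) \left(-22\right) = - 18 \left(\frac{5}{9} - \frac{20}{17}\right) \left(-22\right) = \left(-18\right) \left(- \frac{95}{153}\right) \left(-22\right) = \frac{190}{17} \left(-22\right) = - \frac{4180}{17}$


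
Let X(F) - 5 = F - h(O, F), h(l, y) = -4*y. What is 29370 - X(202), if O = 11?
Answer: 28355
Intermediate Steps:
X(F) = 5 + 5*F (X(F) = 5 + (F - (-4)*F) = 5 + (F + 4*F) = 5 + 5*F)
29370 - X(202) = 29370 - (5 + 5*202) = 29370 - (5 + 1010) = 29370 - 1*1015 = 29370 - 1015 = 28355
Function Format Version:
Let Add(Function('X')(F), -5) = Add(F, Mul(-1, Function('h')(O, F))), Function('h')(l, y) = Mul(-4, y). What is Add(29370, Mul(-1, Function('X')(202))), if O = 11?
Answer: 28355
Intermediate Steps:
Function('X')(F) = Add(5, Mul(5, F)) (Function('X')(F) = Add(5, Add(F, Mul(-1, Mul(-4, F)))) = Add(5, Add(F, Mul(4, F))) = Add(5, Mul(5, F)))
Add(29370, Mul(-1, Function('X')(202))) = Add(29370, Mul(-1, Add(5, Mul(5, 202)))) = Add(29370, Mul(-1, Add(5, 1010))) = Add(29370, Mul(-1, 1015)) = Add(29370, -1015) = 28355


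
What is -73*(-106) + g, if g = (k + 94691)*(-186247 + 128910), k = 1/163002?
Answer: -126426449952085/23286 ≈ -5.4293e+9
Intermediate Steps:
k = 1/163002 ≈ 6.1349e-6
g = -126426630139153/23286 (g = (1/163002 + 94691)*(-186247 + 128910) = (15434822383/163002)*(-57337) = -126426630139153/23286 ≈ -5.4293e+9)
-73*(-106) + g = -73*(-106) - 126426630139153/23286 = 7738 - 126426630139153/23286 = -126426449952085/23286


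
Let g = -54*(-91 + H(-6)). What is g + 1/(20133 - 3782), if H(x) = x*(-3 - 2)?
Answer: 53860195/16351 ≈ 3294.0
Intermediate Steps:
H(x) = -5*x (H(x) = x*(-5) = -5*x)
g = 3294 (g = -54*(-91 - 5*(-6)) = -54*(-91 + 30) = -54*(-61) = 3294)
g + 1/(20133 - 3782) = 3294 + 1/(20133 - 3782) = 3294 + 1/16351 = 53860195/16351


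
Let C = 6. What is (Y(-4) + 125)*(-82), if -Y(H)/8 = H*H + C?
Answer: 4182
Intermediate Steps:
Y(H) = -48 - 8*H² (Y(H) = -8*(H*H + 6) = -8*(H² + 6) = -8*(6 + H²) = -48 - 8*H²)
(Y(-4) + 125)*(-82) = ((-48 - 8*(-4)²) + 125)*(-82) = ((-48 - 8*16) + 125)*(-82) = ((-48 - 128) + 125)*(-82) = (-176 + 125)*(-82) = -51*(-82) = 4182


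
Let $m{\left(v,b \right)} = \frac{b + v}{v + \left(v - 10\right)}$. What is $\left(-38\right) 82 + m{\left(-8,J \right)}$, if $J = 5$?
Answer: $- \frac{81013}{26} \approx -3115.9$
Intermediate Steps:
$m{\left(v,b \right)} = \frac{b + v}{-10 + 2 v}$ ($m{\left(v,b \right)} = \frac{b + v}{v + \left(-10 + v\right)} = \frac{b + v}{-10 + 2 v}$)
$\left(-38\right) 82 + m{\left(-8,J \right)} = \left(-38\right) 82 + \frac{5 - 8}{2 \left(-5 - 8\right)} = -3116 + \frac{1}{2} \frac{1}{-13} \left(-3\right) = -3116 + \frac{1}{2} \left(- \frac{1}{13}\right) \left(-3\right) = -3116 + \frac{3}{26} = - \frac{81013}{26}$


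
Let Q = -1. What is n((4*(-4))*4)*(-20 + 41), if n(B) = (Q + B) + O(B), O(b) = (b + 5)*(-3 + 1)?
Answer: 1113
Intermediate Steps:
O(b) = -10 - 2*b (O(b) = (5 + b)*(-2) = -10 - 2*b)
n(B) = -11 - B (n(B) = (-1 + B) + (-10 - 2*B) = -11 - B)
n((4*(-4))*4)*(-20 + 41) = (-11 - 4*(-4)*4)*(-20 + 41) = (-11 - (-16)*4)*21 = (-11 - 1*(-64))*21 = (-11 + 64)*21 = 53*21 = 1113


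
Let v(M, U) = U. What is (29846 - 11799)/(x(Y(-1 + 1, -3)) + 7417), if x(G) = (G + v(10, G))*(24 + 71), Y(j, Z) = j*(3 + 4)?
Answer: 18047/7417 ≈ 2.4332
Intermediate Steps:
Y(j, Z) = 7*j (Y(j, Z) = j*7 = 7*j)
x(G) = 190*G (x(G) = (G + G)*(24 + 71) = (2*G)*95 = 190*G)
(29846 - 11799)/(x(Y(-1 + 1, -3)) + 7417) = (29846 - 11799)/(190*(7*(-1 + 1)) + 7417) = 18047/(190*(7*0) + 7417) = 18047/(190*0 + 7417) = 18047/(0 + 7417) = 18047/7417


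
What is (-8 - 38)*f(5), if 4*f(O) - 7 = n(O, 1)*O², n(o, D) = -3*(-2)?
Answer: -3611/2 ≈ -1805.5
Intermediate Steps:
n(o, D) = 6
f(O) = 7/4 + 3*O²/2 (f(O) = 7/4 + (6*O²)/4 = 7/4 + 3*O²/2)
(-8 - 38)*f(5) = (-8 - 38)*(7/4 + (3/2)*5²) = -46*(7/4 + (3/2)*25) = -46*(7/4 + 75/2) = -46*157/4 = -3611/2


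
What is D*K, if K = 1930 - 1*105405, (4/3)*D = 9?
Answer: -2793825/4 ≈ -6.9846e+5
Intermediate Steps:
D = 27/4 (D = (3/4)*9 = 27/4 ≈ 6.7500)
K = -103475 (K = 1930 - 105405 = -103475)
D*K = (27/4)*(-103475) = -2793825/4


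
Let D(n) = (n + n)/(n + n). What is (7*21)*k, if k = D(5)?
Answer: 147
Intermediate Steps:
D(n) = 1 (D(n) = (2*n)/((2*n)) = (2*n)*(1/(2*n)) = 1)
k = 1
(7*21)*k = (7*21)*1 = 147*1 = 147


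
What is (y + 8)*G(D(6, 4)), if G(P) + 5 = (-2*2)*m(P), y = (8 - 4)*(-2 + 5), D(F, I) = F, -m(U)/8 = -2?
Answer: -1380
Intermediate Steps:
m(U) = 16 (m(U) = -8*(-2) = 16)
y = 12 (y = 4*3 = 12)
G(P) = -69 (G(P) = -5 - 2*2*16 = -5 - 4*16 = -5 - 64 = -69)
(y + 8)*G(D(6, 4)) = (12 + 8)*(-69) = 20*(-69) = -1380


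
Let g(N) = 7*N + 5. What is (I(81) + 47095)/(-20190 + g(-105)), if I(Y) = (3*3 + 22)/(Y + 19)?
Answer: -4709531/2092000 ≈ -2.2512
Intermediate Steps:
I(Y) = 31/(19 + Y) (I(Y) = (9 + 22)/(19 + Y) = 31/(19 + Y))
g(N) = 5 + 7*N
(I(81) + 47095)/(-20190 + g(-105)) = (31/(19 + 81) + 47095)/(-20190 + (5 + 7*(-105))) = (31/100 + 47095)/(-20190 + (5 - 735)) = (31*(1/100) + 47095)/(-20190 - 730) = (31/100 + 47095)/(-20920) = (4709531/100)*(-1/20920) = -4709531/2092000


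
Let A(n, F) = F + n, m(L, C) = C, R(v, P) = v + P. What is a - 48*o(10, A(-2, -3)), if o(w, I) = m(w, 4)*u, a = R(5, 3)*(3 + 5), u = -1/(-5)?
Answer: 128/5 ≈ 25.600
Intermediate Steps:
R(v, P) = P + v
u = 1/5 (u = -1*(-1/5) = 1/5 ≈ 0.20000)
a = 64 (a = (3 + 5)*(3 + 5) = 8*8 = 64)
o(w, I) = 4/5 (o(w, I) = 4*(1/5) = 4/5)
a - 48*o(10, A(-2, -3)) = 64 - 48*4/5 = 64 - 192/5 = 128/5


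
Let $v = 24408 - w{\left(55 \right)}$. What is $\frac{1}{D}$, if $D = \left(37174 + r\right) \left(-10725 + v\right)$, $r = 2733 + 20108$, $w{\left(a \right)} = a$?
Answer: $\frac{1}{817884420} \approx 1.2227 \cdot 10^{-9}$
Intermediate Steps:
$v = 24353$ ($v = 24408 - 55 = 24353$)
$r = 22841$
$D = 817884420$ ($D = \left(37174 + 22841\right) \left(-10725 + 24353\right) = 60015 \cdot 13628 = 817884420$)
$\frac{1}{D} = \frac{1}{817884420}$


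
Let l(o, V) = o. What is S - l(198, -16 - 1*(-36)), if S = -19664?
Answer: -19862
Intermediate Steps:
S - l(198, -16 - 1*(-36)) = -19664 - 1*198 = -19664 - 198 = -19862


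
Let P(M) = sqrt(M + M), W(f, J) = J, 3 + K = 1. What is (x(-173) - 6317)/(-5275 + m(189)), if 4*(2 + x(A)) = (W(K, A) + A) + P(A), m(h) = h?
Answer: 12811/10172 - I*sqrt(346)/20344 ≈ 1.2594 - 0.00091433*I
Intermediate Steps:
K = -2 (K = -3 + 1 = -2)
P(M) = sqrt(2)*sqrt(M) (P(M) = sqrt(2*M) = sqrt(2)*sqrt(M))
x(A) = -2 + A/2 + sqrt(2)*sqrt(A)/4 (x(A) = -2 + ((A + A) + sqrt(2)*sqrt(A))/4 = -2 + (2*A + sqrt(2)*sqrt(A))/4 = -2 + (A/2 + sqrt(2)*sqrt(A)/4) = -2 + A/2 + sqrt(2)*sqrt(A)/4)
(x(-173) - 6317)/(-5275 + m(189)) = ((-2 + (1/2)*(-173) + sqrt(2)*sqrt(-173)/4) - 6317)/(-5275 + 189) = ((-2 - 173/2 + sqrt(2)*(I*sqrt(173))/4) - 6317)/(-5086) = ((-2 - 173/2 + I*sqrt(346)/4) - 6317)*(-1/5086) = ((-177/2 + I*sqrt(346)/4) - 6317)*(-1/5086) = (-12811/2 + I*sqrt(346)/4)*(-1/5086) = 12811/10172 - I*sqrt(346)/20344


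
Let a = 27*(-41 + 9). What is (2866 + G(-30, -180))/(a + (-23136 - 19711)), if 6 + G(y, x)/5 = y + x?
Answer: -1786/43711 ≈ -0.040859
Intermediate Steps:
a = -864 (a = 27*(-32) = -864)
G(y, x) = -30 + 5*x + 5*y (G(y, x) = -30 + 5*(y + x) = -30 + 5*(x + y) = -30 + (5*x + 5*y) = -30 + 5*x + 5*y)
(2866 + G(-30, -180))/(a + (-23136 - 19711)) = (2866 + (-30 + 5*(-180) + 5*(-30)))/(-864 + (-23136 - 19711)) = (2866 + (-30 - 900 - 150))/(-864 - 42847) = (2866 - 1080)/(-43711) = 1786*(-1/43711) = -1786/43711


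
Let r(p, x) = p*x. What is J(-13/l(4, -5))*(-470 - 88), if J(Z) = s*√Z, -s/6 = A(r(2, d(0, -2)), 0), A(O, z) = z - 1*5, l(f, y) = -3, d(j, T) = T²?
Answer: -5580*√39 ≈ -34847.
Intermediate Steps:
A(O, z) = -5 + z (A(O, z) = z - 5 = -5 + z)
s = 30 (s = -6*(-5 + 0) = -6*(-5) = 30)
J(Z) = 30*√Z
J(-13/l(4, -5))*(-470 - 88) = (30*√(-13/(-3)))*(-470 - 88) = (30*√(-13*(-⅓)))*(-558) = (30*√(13/3))*(-558) = (30*(√39/3))*(-558) = (10*√39)*(-558) = -5580*√39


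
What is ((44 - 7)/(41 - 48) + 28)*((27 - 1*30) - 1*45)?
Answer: -7632/7 ≈ -1090.3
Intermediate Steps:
((44 - 7)/(41 - 48) + 28)*((27 - 1*30) - 1*45) = (37/(-7) + 28)*((27 - 30) - 45) = (37*(-1/7) + 28)*(-3 - 45) = (-37/7 + 28)*(-48) = (159/7)*(-48) = -7632/7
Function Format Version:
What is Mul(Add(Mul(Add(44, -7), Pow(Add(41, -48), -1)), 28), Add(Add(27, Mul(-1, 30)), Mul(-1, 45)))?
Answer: Rational(-7632, 7) ≈ -1090.3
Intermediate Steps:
Mul(Add(Mul(Add(44, -7), Pow(Add(41, -48), -1)), 28), Add(Add(27, Mul(-1, 30)), Mul(-1, 45))) = Mul(Add(Mul(37, Pow(-7, -1)), 28), Add(Add(27, -30), -45)) = Mul(Add(Mul(37, Rational(-1, 7)), 28), Add(-3, -45)) = Mul(Add(Rational(-37, 7), 28), -48) = Mul(Rational(159, 7), -48) = Rational(-7632, 7)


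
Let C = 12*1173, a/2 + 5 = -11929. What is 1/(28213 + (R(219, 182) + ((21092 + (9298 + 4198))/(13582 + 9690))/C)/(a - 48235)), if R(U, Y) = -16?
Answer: 5904815195304/166592552415409793 ≈ 3.5445e-5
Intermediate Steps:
a = -23868 (a = -10 + 2*(-11929) = -10 - 23858 = -23868)
C = 14076
1/(28213 + (R(219, 182) + ((21092 + (9298 + 4198))/(13582 + 9690))/C)/(a - 48235)) = 1/(28213 + (-16 + ((21092 + (9298 + 4198))/(13582 + 9690))/14076)/(-23868 - 48235)) = 1/(28213 + (-16 + ((21092 + 13496)/23272)*(1/14076))/(-72103)) = 1/(28213 + (-16 + (34588*(1/23272))*(1/14076))*(-1/72103)) = 1/(28213 + (-16 + (8647/5818)*(1/14076))*(-1/72103)) = 1/(28213 + (-16 + 8647/81894168)*(-1/72103)) = 1/(28213 - 1310298041/81894168*(-1/72103)) = 1/(28213 + 1310298041/5904815195304) = 1/(166592552415409793/5904815195304) = 5904815195304/166592552415409793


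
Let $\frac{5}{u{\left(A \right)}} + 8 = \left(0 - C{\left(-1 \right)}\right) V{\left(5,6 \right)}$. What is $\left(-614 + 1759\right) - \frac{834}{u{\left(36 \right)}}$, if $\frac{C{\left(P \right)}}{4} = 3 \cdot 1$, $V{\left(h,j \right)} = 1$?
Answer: $4481$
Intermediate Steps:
$C{\left(P \right)} = 12$ ($C{\left(P \right)} = 4 \cdot 3 \cdot 1 = 4 \cdot 3 = 12$)
$u{\left(A \right)} = - \frac{1}{4}$ ($u{\left(A \right)} = \frac{5}{-8 + \left(0 - 12\right) 1} = \frac{5}{-8 - 12} = \frac{5}{-20} = 5 \left(- \frac{1}{20}\right) = - \frac{1}{4}$)
$\left(-614 + 1759\right) - \frac{834}{u{\left(36 \right)}} = \left(-614 + 1759\right) - \frac{834}{- \frac{1}{4}} = 1145 - 834 \left(-4\right) = 1145 - -3336 = 1145 + 3336 = 4481$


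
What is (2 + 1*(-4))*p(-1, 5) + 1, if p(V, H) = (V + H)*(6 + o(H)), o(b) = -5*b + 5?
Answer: 113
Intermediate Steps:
o(b) = 5 - 5*b
p(V, H) = (11 - 5*H)*(H + V) (p(V, H) = (V + H)*(6 + (5 - 5*H)) = (H + V)*(11 - 5*H) = (11 - 5*H)*(H + V))
(2 + 1*(-4))*p(-1, 5) + 1 = (2 + 1*(-4))*(-5*5**2 + 11*5 + 11*(-1) - 5*5*(-1)) + 1 = (2 - 4)*(-5*25 + 55 - 11 + 25) + 1 = -2*(-125 + 55 - 11 + 25) + 1 = -2*(-56) + 1 = 112 + 1 = 113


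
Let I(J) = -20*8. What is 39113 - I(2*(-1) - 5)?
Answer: 39273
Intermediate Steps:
I(J) = -160
39113 - I(2*(-1) - 5) = 39113 - 1*(-160) = 39113 + 160 = 39273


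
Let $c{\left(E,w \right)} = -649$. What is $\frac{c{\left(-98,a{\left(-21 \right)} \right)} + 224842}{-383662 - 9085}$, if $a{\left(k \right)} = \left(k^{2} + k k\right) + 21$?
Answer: $- \frac{224193}{392747} \approx -0.57083$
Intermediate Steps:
$a{\left(k \right)} = 21 + 2 k^{2}$ ($a{\left(k \right)} = \left(k^{2} + k^{2}\right) + 21 = 2 k^{2} + 21 = 21 + 2 k^{2}$)
$\frac{c{\left(-98,a{\left(-21 \right)} \right)} + 224842}{-383662 - 9085} = \frac{-649 + 224842}{-383662 - 9085} = \frac{224193}{-392747} = 224193 \left(- \frac{1}{392747}\right) = - \frac{224193}{392747}$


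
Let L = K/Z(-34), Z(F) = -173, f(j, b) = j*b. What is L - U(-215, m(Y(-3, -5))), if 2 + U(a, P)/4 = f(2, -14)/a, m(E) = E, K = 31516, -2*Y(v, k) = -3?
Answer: -6497756/37195 ≈ -174.69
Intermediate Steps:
Y(v, k) = 3/2 (Y(v, k) = -½*(-3) = 3/2)
f(j, b) = b*j
U(a, P) = -8 - 112/a (U(a, P) = -8 + 4*((-14*2)/a) = -8 + 4*(-28/a) = -8 - 112/a)
L = -31516/173 (L = 31516/(-173) = 31516*(-1/173) = -31516/173 ≈ -182.17)
L - U(-215, m(Y(-3, -5))) = -31516/173 - (-8 - 112/(-215)) = -31516/173 - (-8 - 112*(-1/215)) = -31516/173 - (-8 + 112/215) = -31516/173 - 1*(-1608/215) = -31516/173 + 1608/215 = -6497756/37195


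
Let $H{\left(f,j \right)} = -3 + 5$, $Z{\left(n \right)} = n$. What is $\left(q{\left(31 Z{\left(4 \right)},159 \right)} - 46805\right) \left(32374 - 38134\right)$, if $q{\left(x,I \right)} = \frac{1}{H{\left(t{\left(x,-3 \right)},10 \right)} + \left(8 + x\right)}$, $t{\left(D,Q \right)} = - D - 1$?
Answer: $\frac{18062982720}{67} \approx 2.696 \cdot 10^{8}$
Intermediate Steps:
$t{\left(D,Q \right)} = -1 - D$
$H{\left(f,j \right)} = 2$
$q{\left(x,I \right)} = \frac{1}{10 + x}$ ($q{\left(x,I \right)} = \frac{1}{2 + \left(8 + x\right)} = \frac{1}{10 + x}$)
$\left(q{\left(31 Z{\left(4 \right)},159 \right)} - 46805\right) \left(32374 - 38134\right) = \left(\frac{1}{10 + 31 \cdot 4} - 46805\right) \left(32374 - 38134\right) = \left(\frac{1}{10 + 124} - 46805\right) \left(-5760\right) = \left(\frac{1}{134} - 46805\right) \left(-5760\right) = \left(- \frac{6271869}{134}\right) \left(-5760\right) = \frac{18062982720}{67}$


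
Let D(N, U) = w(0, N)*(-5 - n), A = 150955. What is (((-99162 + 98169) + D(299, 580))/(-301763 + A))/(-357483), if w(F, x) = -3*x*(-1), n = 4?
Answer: -1511/8985216044 ≈ -1.6817e-7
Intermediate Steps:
w(F, x) = 3*x
D(N, U) = -27*N (D(N, U) = (3*N)*(-5 - 1*4) = (3*N)*(-5 - 4) = (3*N)*(-9) = -27*N)
(((-99162 + 98169) + D(299, 580))/(-301763 + A))/(-357483) = (((-99162 + 98169) - 27*299)/(-301763 + 150955))/(-357483) = ((-993 - 8073)/(-150808))*(-1/357483) = -9066*(-1/150808)*(-1/357483) = (4533/75404)*(-1/357483) = -1511/8985216044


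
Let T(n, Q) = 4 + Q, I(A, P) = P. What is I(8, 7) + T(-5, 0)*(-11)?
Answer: -37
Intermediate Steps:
I(8, 7) + T(-5, 0)*(-11) = 7 + (4 + 0)*(-11) = 7 + 4*(-11) = 7 - 44 = -37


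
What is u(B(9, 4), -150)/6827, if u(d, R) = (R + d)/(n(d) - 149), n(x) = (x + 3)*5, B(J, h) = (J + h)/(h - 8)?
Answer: 613/4103027 ≈ 0.00014940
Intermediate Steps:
B(J, h) = (J + h)/(-8 + h)
n(x) = 15 + 5*x (n(x) = (3 + x)*5 = 15 + 5*x)
u(d, R) = (R + d)/(-134 + 5*d) (u(d, R) = (R + d)/((15 + 5*d) - 149) = (R + d)/(-134 + 5*d))
u(B(9, 4), -150)/6827 = ((-150 + (9 + 4)/(-8 + 4))/(-134 + 5*((9 + 4)/(-8 + 4))))/6827 = ((-150 + 13/(-4))/(-134 + 5*(13/(-4))))*(1/6827) = ((-150 - ¼*13)/(-134 + 5*(-¼*13)))*(1/6827) = ((-150 - 13/4)/(-134 + 5*(-13/4)))*(1/6827) = (-613/4/(-134 - 65/4))*(1/6827) = (-613/4/(-601/4))*(1/6827) = -4/601*(-613/4)*(1/6827) = (613/601)*(1/6827) = 613/4103027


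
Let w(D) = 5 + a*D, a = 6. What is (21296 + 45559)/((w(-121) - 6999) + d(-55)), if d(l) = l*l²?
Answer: -13371/34819 ≈ -0.38401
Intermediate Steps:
d(l) = l³
w(D) = 5 + 6*D
(21296 + 45559)/((w(-121) - 6999) + d(-55)) = (21296 + 45559)/(((5 + 6*(-121)) - 6999) + (-55)³) = 66855/(((5 - 726) - 6999) - 166375) = 66855/((-721 - 6999) - 166375) = 66855/(-7720 - 166375) = 66855/(-174095) = 66855*(-1/174095) = -13371/34819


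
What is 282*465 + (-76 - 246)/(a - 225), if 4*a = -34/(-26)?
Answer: 218858362/1669 ≈ 1.3113e+5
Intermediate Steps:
a = 17/52 (a = (-34/(-26))/4 = (-34*(-1/26))/4 = (1/4)*(17/13) = 17/52 ≈ 0.32692)
282*465 + (-76 - 246)/(a - 225) = 282*465 + (-76 - 246)/(17/52 - 225) = 131130 - 322/(-11683/52) = 131130 - 322*(-52/11683) = 131130 + 2392/1669 = 218858362/1669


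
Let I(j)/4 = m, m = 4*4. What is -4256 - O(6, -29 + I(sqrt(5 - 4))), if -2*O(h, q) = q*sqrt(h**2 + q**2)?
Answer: -4256 + 35*sqrt(1261)/2 ≈ -3634.6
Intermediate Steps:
m = 16
I(j) = 64 (I(j) = 4*16 = 64)
O(h, q) = -q*sqrt(h**2 + q**2)/2
-4256 - O(6, -29 + I(sqrt(5 - 4))) = -4256 - (-1)*(-29 + 64)*sqrt(6**2 + (-29 + 64)**2)/2 = -4256 - (-1)*35*sqrt(36 + 35**2)/2 = -4256 - (-1)*35*sqrt(36 + 1225)/2 = -4256 - (-1)*35*sqrt(1261)/2 = -4256 - (-35)*sqrt(1261)/2 = -4256 + 35*sqrt(1261)/2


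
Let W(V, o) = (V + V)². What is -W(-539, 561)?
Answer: -1162084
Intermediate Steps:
W(V, o) = 4*V² (W(V, o) = (2*V)² = 4*V²)
-W(-539, 561) = -4*(-539)² = -4*290521 = -1*1162084 = -1162084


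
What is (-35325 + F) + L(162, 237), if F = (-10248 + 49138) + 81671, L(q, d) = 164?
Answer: 85400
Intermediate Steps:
F = 120561 (F = 38890 + 81671 = 120561)
(-35325 + F) + L(162, 237) = (-35325 + 120561) + 164 = 85236 + 164 = 85400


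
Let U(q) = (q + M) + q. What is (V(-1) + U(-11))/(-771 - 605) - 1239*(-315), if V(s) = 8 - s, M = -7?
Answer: 134258045/344 ≈ 3.9029e+5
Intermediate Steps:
U(q) = -7 + 2*q (U(q) = (q - 7) + q = (-7 + q) + q = -7 + 2*q)
(V(-1) + U(-11))/(-771 - 605) - 1239*(-315) = ((8 - 1*(-1)) + (-7 + 2*(-11)))/(-771 - 605) - 1239*(-315) = ((8 + 1) + (-7 - 22))/(-1376) + 390285 = (9 - 29)*(-1/1376) + 390285 = -20*(-1/1376) + 390285 = 5/344 + 390285 = 134258045/344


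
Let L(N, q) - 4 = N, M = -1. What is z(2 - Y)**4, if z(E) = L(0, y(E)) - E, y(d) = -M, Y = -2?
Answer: 0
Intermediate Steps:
y(d) = 1 (y(d) = -1*(-1) = 1)
L(N, q) = 4 + N
z(E) = 4 - E (z(E) = (4 + 0) - E = 4 - E)
z(2 - Y)**4 = (4 - (2 - 1*(-2)))**4 = (4 - (2 + 2))**4 = (4 - 1*4)**4 = (4 - 4)**4 = 0**4 = 0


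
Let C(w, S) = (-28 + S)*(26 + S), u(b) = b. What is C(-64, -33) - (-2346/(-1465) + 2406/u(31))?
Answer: 15794689/45415 ≈ 347.79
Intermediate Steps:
C(-64, -33) - (-2346/(-1465) + 2406/u(31)) = (-728 + (-33)**2 - 2*(-33)) - (-2346/(-1465) + 2406/31) = (-728 + 1089 + 66) - (-2346*(-1/1465) + 2406*(1/31)) = 427 - (2346/1465 + 2406/31) = 427 - 1*3597516/45415 = 427 - 3597516/45415 = 15794689/45415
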